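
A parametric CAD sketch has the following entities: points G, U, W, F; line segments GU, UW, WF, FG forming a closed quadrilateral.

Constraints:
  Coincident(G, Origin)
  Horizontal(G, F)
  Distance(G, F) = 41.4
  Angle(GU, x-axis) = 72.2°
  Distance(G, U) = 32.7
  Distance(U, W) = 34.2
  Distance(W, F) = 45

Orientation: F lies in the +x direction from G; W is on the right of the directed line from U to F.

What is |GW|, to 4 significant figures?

3.608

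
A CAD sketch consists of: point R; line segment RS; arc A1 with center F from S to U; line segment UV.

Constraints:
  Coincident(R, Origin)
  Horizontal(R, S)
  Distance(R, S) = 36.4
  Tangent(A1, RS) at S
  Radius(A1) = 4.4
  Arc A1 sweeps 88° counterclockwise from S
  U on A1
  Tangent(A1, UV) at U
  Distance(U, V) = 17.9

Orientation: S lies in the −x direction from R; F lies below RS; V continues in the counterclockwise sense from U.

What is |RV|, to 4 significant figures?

46.97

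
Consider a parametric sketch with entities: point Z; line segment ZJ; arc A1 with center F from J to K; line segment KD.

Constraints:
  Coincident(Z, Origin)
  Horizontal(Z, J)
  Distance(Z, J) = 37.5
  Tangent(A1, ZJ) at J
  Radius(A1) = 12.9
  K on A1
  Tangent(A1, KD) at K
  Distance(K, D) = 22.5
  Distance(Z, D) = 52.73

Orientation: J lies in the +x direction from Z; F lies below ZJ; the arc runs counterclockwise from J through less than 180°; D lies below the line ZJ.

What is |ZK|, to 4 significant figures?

31.85

Checks: |ZJ| = 37.50 ✓; |FK| = 12.90 ✓; ∠(FK, KD) = 90.00° ✓; |KD| = 22.50 ✓; |ZD| = 52.73 ✓.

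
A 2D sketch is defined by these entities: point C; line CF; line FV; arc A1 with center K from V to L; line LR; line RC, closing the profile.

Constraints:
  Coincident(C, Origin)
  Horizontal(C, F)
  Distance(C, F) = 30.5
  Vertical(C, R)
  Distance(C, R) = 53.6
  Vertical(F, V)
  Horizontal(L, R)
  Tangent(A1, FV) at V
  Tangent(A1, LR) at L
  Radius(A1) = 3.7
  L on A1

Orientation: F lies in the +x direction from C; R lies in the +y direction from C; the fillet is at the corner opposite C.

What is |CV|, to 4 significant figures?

58.48

C is at the origin; C and F share the same y with |CF| = 30.5 and F on the +x side, so F = (30.50, 0.000). C and R share the same x with |CR| = 53.6 and R on the +y side, so R = (0.000, 53.60). The virtual corner opposite C is at (30.50, 53.60). Tangency of A1 to FV means the radius KV is perpendicular to FV and tangency of A1 to LR means the radius KL is perpendicular to LR, with radius 3.7, so the center K sits 3.7 in from both sides at K = (26.80, 49.90). That places the tangent points at V = (30.50, 49.90) on FV and L = (26.80, 53.60) on LR. Then |CV| = |V − C| = 58.48.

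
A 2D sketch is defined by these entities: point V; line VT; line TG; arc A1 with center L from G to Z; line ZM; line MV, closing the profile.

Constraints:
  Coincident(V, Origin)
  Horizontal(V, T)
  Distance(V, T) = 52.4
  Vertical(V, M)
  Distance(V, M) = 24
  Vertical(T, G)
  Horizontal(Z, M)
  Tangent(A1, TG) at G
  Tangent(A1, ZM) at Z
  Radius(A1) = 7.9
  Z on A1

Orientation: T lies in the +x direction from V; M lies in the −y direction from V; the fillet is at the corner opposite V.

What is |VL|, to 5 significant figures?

47.323

V and M share the same x with |VM| = 24.0 and M on the −y side, so M = (0.0000, -24.000). The virtual corner opposite V is at (52.400, -24.000). Since A1 is tangent to TG there, LG ⟂ TG and the tangent condition forces LZ to be normal to ZM, with radius 7.9, so the center L sits 7.9 in from both sides at L = (44.500, -16.100). Then |VL| = |L − V| = 47.323.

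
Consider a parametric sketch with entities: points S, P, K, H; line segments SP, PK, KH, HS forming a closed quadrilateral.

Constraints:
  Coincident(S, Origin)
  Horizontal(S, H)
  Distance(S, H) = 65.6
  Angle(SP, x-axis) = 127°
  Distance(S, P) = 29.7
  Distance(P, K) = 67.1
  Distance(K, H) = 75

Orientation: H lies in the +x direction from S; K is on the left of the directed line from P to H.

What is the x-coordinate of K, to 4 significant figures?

32.96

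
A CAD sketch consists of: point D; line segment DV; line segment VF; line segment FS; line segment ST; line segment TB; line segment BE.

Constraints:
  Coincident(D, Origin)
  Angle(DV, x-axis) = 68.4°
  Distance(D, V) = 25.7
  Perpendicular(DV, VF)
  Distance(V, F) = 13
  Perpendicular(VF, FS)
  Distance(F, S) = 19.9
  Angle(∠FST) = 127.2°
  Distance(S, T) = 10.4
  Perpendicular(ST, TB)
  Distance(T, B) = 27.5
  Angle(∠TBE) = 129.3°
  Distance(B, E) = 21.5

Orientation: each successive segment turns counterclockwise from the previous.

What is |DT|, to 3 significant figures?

4.74

D is at the origin; DV runs at 68.4° with length 25.7, so V = (9.46, 23.9). DV is perpendicular to VF, so VF runs at 158°; with |VF| = 13.0, F = (-2.63, 28.7). The perpendicularity gives FS at right angles to VF, so FS runs at -112°; with |FS| = 19.9, S = (-9.95, 10.2). ∠FST = 127.2° gives ST at -58.8° from the x-axis; with |ST| = 10.4, T = (-4.56, 1.28). Then |DT| = |T − D| = 4.74.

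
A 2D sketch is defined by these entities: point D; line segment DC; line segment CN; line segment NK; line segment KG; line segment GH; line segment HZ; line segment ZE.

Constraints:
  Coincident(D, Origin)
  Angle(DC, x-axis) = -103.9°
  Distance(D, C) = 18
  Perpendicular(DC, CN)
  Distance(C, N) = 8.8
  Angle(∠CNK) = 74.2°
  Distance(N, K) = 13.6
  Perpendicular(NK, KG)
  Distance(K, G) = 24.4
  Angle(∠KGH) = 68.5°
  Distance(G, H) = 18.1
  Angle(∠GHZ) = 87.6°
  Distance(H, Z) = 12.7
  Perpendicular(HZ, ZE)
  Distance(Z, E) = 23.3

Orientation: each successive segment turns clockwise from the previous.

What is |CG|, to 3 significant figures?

19.5

D is at the origin; DC runs at -103.9° with length 18.0, so C = (-4.32, -17.5). DC is perpendicular to CN, so CN runs at 166°; with |CN| = 8.8, N = (-12.9, -15.4). ∠CNK = 74.2° gives NK at 60.3° from the x-axis; with |NK| = 13.6, K = (-6.13, -3.55). NK ⟂ KG, so KG runs at -29.7°; with |KG| = 24.4, G = (15.1, -15.6). Then |CG| = |G − C| = 19.5.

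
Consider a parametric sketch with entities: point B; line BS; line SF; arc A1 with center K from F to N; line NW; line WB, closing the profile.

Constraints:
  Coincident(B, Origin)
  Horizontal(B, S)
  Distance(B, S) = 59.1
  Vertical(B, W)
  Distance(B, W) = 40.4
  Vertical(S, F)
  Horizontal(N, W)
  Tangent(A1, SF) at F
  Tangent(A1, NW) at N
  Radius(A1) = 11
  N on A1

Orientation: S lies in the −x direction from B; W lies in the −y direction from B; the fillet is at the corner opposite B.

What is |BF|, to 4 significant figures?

66.01

The virtual corner opposite B is at (-59.10, -40.40). Since A1 is tangent to SF there, KF ⟂ SF and since A1 is tangent to NW there, KN ⟂ NW, with radius 11.0, so the center K sits 11.0 in from both sides at K = (-48.10, -29.40). That places the tangent points at F = (-59.10, -29.40) on SF and N = (-48.10, -40.40) on NW. Then |BF| = |F − B| = 66.01.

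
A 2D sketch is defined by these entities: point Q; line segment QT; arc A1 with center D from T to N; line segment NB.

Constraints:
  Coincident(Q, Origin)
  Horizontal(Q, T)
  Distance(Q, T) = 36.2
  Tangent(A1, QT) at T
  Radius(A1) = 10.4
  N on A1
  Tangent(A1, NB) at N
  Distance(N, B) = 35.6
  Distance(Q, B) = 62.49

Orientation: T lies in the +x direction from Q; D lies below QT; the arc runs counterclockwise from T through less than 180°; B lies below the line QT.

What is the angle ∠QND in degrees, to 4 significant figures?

127.7°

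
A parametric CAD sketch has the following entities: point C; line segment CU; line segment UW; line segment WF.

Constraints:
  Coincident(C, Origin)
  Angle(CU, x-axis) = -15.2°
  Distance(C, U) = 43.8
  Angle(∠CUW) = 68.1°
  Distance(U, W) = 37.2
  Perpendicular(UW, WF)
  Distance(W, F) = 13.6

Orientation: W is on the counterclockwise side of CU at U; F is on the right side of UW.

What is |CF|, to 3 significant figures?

58.1

∠CUW = 68.1°, so UW runs at -15.2° + (180° − 68.1°) = 96.7° from the x-axis; with |UW| = 37.2, W = U + 37.2·(cos 96.7°, sin 96.7°) = (37.9, 25.5). UW ⟂ WF; with |WF| = 13.6 on the right of UW, F = W + 13.6·(0.993, 0.117) = (51.4, 27.0). Then |CF| = |F − C| = 58.1.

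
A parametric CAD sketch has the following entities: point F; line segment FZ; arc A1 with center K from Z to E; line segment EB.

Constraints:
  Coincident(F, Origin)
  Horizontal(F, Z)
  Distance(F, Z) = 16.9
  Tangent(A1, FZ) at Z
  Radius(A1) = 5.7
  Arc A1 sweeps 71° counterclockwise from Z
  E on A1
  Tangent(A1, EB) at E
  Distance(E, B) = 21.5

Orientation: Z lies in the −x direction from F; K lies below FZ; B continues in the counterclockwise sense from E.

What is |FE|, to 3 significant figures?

22.6

The tangent condition forces KZ to be normal to FZ, so K = Z + (0, -5.7) = (-16.9, -5.70). On A1, Z sits at bearing 90° from K; a 71° counterclockwise sweep puts E at bearing 161°, so E = K + 5.7·(cos 161°, sin 161°) = (-22.3, -3.84). Then |FE| = |E − F| = 22.6.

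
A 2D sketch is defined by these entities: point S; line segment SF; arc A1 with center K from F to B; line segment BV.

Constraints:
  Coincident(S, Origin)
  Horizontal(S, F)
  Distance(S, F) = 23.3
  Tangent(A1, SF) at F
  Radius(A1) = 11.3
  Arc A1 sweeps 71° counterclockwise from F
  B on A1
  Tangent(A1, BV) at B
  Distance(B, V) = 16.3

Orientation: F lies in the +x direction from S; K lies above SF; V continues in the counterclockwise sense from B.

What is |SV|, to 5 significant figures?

45.545

S is at the origin; S and F share the same y with |SF| = 23.3 and F on the +x side, so F = (23.300, 0.0000). The tangent condition forces KF to be normal to SF, so K = F + (0, 11.3) = (23.300, 11.300). On A1, F sits at bearing -90° from K; a 71° counterclockwise sweep puts B at bearing -19°, so B = K + 11.3·(cos -19°, sin -19°) = (33.984, 7.6211). Tangency of A1 to BV means the radius KB is perpendicular to BV, so BV runs along (−sin -19°, cos -19°); with |BV| = 16.3, V = (39.291, 23.033). Then |SV| = |V − S| = 45.545.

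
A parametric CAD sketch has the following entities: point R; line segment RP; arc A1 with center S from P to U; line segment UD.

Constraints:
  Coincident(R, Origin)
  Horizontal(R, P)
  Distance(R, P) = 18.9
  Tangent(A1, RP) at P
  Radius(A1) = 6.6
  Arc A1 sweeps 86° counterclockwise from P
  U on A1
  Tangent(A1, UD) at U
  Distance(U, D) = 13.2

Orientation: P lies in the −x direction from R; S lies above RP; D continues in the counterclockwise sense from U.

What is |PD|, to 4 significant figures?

20.71

On A1, P sits at bearing -90° from S; an 86° counterclockwise sweep puts U at bearing -4°, so U = S + 6.6·(cos -4°, sin -4°) = (-12.32, 6.140). A1 meets UD tangentially, so SU is at right angles to UD, so UD runs along (−sin -4°, cos -4°); with |UD| = 13.2, D = (-11.40, 19.31). Then |PD| = |D − P| = 20.71.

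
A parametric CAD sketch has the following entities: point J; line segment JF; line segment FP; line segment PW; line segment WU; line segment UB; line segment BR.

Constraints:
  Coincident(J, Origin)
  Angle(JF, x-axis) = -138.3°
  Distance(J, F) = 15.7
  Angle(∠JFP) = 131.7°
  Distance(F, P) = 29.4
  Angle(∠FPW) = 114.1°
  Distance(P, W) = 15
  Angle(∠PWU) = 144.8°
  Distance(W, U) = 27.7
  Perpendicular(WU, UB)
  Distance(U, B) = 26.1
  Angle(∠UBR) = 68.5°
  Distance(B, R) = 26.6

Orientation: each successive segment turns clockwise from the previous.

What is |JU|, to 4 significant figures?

50.01

∠FPW = 114.1° gives PW at 107.5° from the x-axis; with |PW| = 15.0, W = (-45.44, 7.241). ∠PWU = 144.8° gives WU at 72.30° from the x-axis; with |WU| = 27.7, U = (-37.02, 33.63). Then |JU| = |U − J| = 50.01.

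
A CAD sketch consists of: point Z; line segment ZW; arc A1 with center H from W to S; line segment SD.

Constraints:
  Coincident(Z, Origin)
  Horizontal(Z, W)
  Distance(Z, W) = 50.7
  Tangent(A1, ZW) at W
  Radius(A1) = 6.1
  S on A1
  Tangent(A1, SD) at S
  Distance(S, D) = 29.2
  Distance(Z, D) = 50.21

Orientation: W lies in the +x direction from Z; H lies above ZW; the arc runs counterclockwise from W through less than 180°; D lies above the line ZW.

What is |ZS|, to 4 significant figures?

56.41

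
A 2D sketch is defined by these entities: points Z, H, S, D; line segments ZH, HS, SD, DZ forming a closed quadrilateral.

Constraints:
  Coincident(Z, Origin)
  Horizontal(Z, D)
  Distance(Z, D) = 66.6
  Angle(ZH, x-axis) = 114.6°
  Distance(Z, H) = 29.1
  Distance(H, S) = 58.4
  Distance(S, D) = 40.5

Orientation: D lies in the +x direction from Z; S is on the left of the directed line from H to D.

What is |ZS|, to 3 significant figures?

57.4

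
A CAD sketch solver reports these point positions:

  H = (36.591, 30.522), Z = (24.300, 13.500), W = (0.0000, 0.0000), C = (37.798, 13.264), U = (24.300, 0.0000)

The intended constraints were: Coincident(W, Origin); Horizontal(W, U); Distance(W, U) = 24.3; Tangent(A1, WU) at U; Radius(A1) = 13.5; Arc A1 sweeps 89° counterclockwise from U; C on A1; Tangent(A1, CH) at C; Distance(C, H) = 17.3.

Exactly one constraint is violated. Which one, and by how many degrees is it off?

Tangent(A1, CH) at C — off by 5.00°.

W = (0.00, 0.00) ✓; W.y = 0.00, U.y = 0.00 ✓; |WU| = 24.30 ✓; ∠(ZU, UW) = 90.00° ✓; |ZU| = 13.50 ✓; bearing(Z→C) − bearing(Z→U) = 89.00° ✓; |ZC| = 13.50 ✓; ∠(ZC, CH) = 85.00° ✗; |CH| = 17.30 ✓.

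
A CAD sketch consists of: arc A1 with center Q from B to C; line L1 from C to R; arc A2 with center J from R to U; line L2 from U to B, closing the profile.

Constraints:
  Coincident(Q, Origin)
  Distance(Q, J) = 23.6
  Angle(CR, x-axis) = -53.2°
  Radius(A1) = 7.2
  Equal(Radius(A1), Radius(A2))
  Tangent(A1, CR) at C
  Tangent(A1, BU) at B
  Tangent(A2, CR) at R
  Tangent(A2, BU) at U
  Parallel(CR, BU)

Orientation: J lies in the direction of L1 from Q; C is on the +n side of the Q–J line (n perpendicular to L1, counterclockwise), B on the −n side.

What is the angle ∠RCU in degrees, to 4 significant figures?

31.39°

Tangency of A1 to both parallel lines with radius 7.2 puts C and B at Q ± 7.2·n: C = (5.765, 4.313), B = (-5.765, -4.313). Equal radii place R and U the same way about J: R = J + 7.2·n = (19.90, -14.58), U = J − 7.2·n = (8.372, -23.21). Then cos ∠RCU = CR·CU / (|CR||CU|), giving 31.39°.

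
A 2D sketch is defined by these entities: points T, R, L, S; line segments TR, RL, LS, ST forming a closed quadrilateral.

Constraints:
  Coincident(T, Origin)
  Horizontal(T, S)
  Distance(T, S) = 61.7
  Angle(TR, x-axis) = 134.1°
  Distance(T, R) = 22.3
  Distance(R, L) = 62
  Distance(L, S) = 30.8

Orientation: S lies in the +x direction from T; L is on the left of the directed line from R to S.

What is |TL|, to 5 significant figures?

52.650

Checks: |RL| = 62.00 ✓; |LS| = 30.80 ✓.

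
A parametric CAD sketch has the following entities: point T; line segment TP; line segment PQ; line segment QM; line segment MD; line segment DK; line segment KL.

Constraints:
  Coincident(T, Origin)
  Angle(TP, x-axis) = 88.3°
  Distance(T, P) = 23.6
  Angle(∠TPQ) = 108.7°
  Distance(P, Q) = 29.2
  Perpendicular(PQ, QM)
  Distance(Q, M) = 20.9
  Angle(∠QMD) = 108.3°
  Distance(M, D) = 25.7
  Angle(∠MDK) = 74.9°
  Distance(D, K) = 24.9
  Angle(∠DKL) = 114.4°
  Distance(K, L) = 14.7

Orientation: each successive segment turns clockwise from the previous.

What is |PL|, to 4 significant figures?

16.66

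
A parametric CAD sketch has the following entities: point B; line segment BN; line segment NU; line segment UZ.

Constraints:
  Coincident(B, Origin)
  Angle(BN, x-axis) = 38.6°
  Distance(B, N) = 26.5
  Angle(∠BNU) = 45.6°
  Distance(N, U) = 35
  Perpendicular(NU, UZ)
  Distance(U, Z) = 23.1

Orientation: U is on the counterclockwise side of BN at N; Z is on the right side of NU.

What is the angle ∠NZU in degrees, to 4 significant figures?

56.58°

B is at the origin; BN runs at 38.6° with length 26.5, so N = 26.5·(cos 38.6°, sin 38.6°) = (20.71, 16.53). ∠BNU = 45.6°, so NU runs at 38.6° + (180° − 45.6°) = 173.0° from the x-axis; with |NU| = 35.0, U = N + 35.0·(cos 173.0°, sin 173.0°) = (-14.03, 20.80). NU ⟂ UZ; with |UZ| = 23.1 on the right of NU, Z = U + 23.1·(0.1219, 0.9925) = (-11.21, 43.73). Then cos ∠NZU = ZN·ZU / (|ZN||ZU|), giving 56.58°.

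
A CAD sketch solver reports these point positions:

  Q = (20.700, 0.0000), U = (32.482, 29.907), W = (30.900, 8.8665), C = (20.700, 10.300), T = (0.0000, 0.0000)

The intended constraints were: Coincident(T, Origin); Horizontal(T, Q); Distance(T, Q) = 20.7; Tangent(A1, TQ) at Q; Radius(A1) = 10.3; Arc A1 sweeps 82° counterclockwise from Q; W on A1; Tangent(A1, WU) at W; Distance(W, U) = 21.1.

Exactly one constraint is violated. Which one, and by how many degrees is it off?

Tangent(A1, WU) at W — off by 3.70°.

T = (0.00, 0.00) ✓; T.y = 0.00, Q.y = 0.00 ✓; |TQ| = 20.70 ✓; ∠(CQ, QT) = 90.00° ✓; |CQ| = 10.30 ✓; bearing(C→W) − bearing(C→Q) = 82.00° ✓; |CW| = 10.30 ✓; ∠(CW, WU) = 86.30° ✗; |WU| = 21.10 ✓.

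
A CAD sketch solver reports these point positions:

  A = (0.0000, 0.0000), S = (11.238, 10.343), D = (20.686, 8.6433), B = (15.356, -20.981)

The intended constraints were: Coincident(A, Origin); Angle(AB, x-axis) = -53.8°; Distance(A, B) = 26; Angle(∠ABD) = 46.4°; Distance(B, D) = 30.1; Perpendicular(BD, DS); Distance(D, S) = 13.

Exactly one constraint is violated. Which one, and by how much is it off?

Distance(D, S) = 13 — off by 3.40.

A = (0.00, 0.00) ✓; AB at -53.80° ✓; |AB| = 26.00 ✓; ∠ABD = 46.40° ✓; |BD| = 30.10 ✓; ∠(BD, DS) = 90.00° ✓; |DS| = 9.600 ✗.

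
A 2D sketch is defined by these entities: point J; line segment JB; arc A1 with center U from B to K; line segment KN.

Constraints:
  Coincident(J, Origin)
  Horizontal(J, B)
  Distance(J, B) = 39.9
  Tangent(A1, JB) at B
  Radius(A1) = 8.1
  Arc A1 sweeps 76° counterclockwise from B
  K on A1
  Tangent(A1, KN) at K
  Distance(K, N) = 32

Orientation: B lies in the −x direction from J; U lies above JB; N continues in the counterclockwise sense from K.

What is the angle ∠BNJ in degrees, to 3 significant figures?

55.9°

J is at the origin; JB is horizontal with |JB| = 39.9 and B on the −x side, so B = (-39.9, 0.00). Since A1 is tangent to JB there, UB ⟂ JB, so U = B + (0, 8.1) = (-39.9, 8.10). On A1, B sits at bearing -90° from U; a 76° counterclockwise sweep puts K at bearing -14°, so K = U + 8.1·(cos -14°, sin -14°) = (-32.0, 6.14). The tangent condition forces UK to be normal to KN, so KN runs along (−sin -14°, cos -14°); with |KN| = 32.0, N = (-24.3, 37.2). Then cos ∠BNJ = NB·NJ / (|NB||NJ|), giving 55.9°.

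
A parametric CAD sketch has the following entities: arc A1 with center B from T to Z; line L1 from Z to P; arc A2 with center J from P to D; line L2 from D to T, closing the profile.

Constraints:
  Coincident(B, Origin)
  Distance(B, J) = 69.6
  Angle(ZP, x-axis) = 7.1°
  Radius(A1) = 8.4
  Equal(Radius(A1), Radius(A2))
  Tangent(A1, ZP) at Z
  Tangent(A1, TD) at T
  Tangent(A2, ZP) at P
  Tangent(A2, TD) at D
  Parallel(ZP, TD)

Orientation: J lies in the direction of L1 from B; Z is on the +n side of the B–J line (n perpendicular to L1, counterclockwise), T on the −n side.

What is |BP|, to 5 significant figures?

70.105

The slot axis is L1's direction at 7.1°, so u = (cos 7.1°, sin 7.1°) = (0.99233, 0.12360) and n = (−sin 7.1°, cos 7.1°) = (-0.12360, 0.99233). B is at the origin and J lies 69.6 along u from B, so J = 69.6·u = (69.066, 8.6027). Tangency of A1 to both parallel lines with radius 8.4 puts Z and T at B ± 8.4·n: Z = (-1.0383, 8.3356), T = (1.0383, -8.3356). Equal radii place P and D the same way about J: P = J + 8.4·n = (68.028, 16.938), D = J − 8.4·n = (70.105, 0.26707). Then |BP| = |P − B| = 70.105.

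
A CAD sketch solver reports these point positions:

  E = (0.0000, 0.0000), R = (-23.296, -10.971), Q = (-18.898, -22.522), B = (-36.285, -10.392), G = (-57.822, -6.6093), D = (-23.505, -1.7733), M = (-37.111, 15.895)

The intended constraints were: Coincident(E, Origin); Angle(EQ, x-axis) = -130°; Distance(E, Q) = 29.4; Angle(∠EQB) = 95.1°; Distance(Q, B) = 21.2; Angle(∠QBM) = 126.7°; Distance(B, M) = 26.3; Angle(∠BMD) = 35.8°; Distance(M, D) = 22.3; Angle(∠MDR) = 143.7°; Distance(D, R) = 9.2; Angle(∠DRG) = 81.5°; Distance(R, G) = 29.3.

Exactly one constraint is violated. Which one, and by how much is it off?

Distance(R, G) = 29.3 — off by 5.50.

E = (0.00, 0.00) ✓; EQ at -130.0° ✓; |EQ| = 29.40 ✓; ∠EQB = 95.10° ✓; |QB| = 21.20 ✓; ∠QBM = 126.7° ✓; |BM| = 26.30 ✓; ∠BMD = 35.80° ✓; |MD| = 22.30 ✓; ∠MDR = 143.7° ✓; |DR| = 9.200 ✓; ∠DRG = 81.50° ✓; |RG| = 34.80 ✗.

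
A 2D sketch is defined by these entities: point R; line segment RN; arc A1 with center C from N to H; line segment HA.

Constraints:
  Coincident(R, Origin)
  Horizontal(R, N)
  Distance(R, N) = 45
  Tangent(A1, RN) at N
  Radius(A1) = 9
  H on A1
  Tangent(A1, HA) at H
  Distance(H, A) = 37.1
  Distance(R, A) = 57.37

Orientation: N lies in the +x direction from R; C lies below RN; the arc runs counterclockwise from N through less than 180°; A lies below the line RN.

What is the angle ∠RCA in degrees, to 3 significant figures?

85.5°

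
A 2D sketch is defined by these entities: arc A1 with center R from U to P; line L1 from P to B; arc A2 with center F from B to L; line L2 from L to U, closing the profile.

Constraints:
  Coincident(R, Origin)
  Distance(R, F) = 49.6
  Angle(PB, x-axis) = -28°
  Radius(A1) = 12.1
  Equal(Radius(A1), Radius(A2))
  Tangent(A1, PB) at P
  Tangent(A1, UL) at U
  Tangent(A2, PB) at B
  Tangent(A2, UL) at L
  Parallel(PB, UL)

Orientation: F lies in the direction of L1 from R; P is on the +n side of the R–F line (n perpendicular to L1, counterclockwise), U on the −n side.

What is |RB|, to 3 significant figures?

51.1

The slot axis is L1's direction at -28.0°, so u = (cos -28.0°, sin -28.0°) = (0.883, -0.469) and n = (−sin -28.0°, cos -28.0°) = (0.469, 0.883). R is at the origin and F lies 49.6 along u from R, so F = 49.6·u = (43.8, -23.3). Tangency of A1 to both parallel lines with radius 12.1 puts P and U at R ± 12.1·n: P = (5.68, 10.7), U = (-5.68, -10.7). Equal radii place B and L the same way about F: B = F + 12.1·n = (49.5, -12.6), L = F − 12.1·n = (38.1, -34.0). Then |RB| = |B − R| = 51.1.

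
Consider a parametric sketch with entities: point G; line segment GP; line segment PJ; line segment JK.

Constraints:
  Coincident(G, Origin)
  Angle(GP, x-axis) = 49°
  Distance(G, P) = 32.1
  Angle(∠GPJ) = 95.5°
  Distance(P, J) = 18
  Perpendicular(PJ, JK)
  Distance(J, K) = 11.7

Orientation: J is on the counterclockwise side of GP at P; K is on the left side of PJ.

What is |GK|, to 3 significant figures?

29.2

∠GPJ = 95.5°, so PJ runs at 49.0° + (180° − 95.5°) = 134° from the x-axis; with |PJ| = 18.0, J = P + 18.0·(cos 134°, sin 134°) = (8.67, 37.3). PJ is perpendicular to JK; with |JK| = 11.7 on the left of PJ, K = J + 11.7·(-0.725, -0.688) = (0.182, 29.2). Then |GK| = |K − G| = 29.2.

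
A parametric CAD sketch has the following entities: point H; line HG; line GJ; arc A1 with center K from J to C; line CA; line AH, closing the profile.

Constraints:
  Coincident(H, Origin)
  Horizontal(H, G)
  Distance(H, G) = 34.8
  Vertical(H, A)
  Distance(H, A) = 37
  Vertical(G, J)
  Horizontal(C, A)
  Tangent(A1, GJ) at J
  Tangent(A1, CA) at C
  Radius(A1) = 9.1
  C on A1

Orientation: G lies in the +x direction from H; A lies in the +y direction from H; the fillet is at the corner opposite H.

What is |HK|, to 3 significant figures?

37.9

H is at the origin; HG is horizontal with |HG| = 34.8 and G on the +x side, so G = (34.8, 0.00). HA is vertical with |HA| = 37.0 and A on the +y side, so A = (0.00, 37.0). The virtual corner opposite H is at (34.8, 37.0). Since A1 is tangent to GJ there, KJ ⟂ GJ and tangency of A1 to CA means the radius KC is perpendicular to CA, with radius 9.1, so the center K sits 9.1 in from both sides at K = (25.7, 27.9). Then |HK| = |K − H| = 37.9.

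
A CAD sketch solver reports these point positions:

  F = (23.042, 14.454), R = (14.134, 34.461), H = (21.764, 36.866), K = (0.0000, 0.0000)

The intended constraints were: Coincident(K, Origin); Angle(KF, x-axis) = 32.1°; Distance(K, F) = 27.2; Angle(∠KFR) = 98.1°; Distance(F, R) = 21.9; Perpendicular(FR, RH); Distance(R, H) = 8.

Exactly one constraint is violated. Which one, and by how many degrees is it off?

Perpendicular(FR, RH) — off by 6.51°.

K = (0.00, 0.00) ✓; KF at 32.10° ✓; |KF| = 27.20 ✓; ∠KFR = 98.10° ✓; |FR| = 21.90 ✓; ∠(FR, RH) = 96.51° ✗; |RH| = 8.000 ✓.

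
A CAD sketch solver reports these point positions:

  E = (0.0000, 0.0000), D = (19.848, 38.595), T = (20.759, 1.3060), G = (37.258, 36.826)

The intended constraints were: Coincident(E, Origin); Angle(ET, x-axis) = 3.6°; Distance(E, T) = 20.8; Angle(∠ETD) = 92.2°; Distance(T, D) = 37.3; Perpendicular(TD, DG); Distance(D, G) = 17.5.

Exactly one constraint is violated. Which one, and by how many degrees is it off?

Perpendicular(TD, DG) — off by 7.20°.

E = (0.00, 0.00) ✓; ET at 3.600° ✓; |ET| = 20.80 ✓; ∠ETD = 92.20° ✓; |TD| = 37.30 ✓; ∠(TD, DG) = 97.20° ✗; |DG| = 17.50 ✓.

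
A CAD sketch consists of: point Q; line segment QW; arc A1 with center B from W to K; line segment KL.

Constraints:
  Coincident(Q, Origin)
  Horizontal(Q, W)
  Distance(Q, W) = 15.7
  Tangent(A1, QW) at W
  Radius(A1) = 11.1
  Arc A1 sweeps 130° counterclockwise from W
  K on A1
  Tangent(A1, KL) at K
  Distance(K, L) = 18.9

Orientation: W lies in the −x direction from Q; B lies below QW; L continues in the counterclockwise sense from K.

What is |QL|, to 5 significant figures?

34.863

Q is at the origin; Q and W share the same y with |QW| = 15.7 and W on the −x side, so W = (-15.700, 0.0000). Since A1 is tangent to QW there, BW ⟂ QW, so B = W + (0, -11.1) = (-15.700, -11.100). On A1, W sits at bearing 90° from B; a 130° counterclockwise sweep puts K at bearing 220°, so K = B + 11.1·(cos 220°, sin 220°) = (-24.203, -18.235). Tangency of A1 to KL means the radius BK is perpendicular to KL, so KL runs along (−sin 220°, cos 220°); with |KL| = 18.9, L = (-12.054, -32.713). Then |QL| = |L − Q| = 34.863.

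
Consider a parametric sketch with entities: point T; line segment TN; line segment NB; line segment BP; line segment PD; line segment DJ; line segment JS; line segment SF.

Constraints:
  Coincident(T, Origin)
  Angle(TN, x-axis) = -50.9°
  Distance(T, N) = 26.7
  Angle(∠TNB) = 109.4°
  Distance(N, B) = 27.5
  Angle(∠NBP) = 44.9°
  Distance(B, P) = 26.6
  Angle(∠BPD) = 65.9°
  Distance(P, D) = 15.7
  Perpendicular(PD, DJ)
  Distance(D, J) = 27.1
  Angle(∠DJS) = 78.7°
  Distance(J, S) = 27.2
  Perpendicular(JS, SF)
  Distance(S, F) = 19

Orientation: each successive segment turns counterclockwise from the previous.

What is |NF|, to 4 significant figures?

28.25

∠DJS = 78.7° gives JS at 100.2° from the x-axis; with |JS| = 27.2, S = (40.64, 10.43). The perpendicularity gives SF at right angles to JS, so SF runs at -169.8°; with |SF| = 19.0, F = (21.94, 7.064). Then |NF| = |F − N| = 28.25.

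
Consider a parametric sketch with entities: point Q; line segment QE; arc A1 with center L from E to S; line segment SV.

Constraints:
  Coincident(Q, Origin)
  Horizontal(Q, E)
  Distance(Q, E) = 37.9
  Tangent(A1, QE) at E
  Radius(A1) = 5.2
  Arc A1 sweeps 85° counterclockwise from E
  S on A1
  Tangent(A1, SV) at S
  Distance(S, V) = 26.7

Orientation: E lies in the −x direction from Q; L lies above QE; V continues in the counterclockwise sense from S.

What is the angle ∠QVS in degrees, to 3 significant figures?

49.1°

On A1, E sits at bearing -90° from L; an 85° counterclockwise sweep puts S at bearing -5°, so S = L + 5.2·(cos -5°, sin -5°) = (-32.7, 4.75). The tangent condition forces LS to be normal to SV, so SV runs along (−sin -5°, cos -5°); with |SV| = 26.7, V = (-30.4, 31.3). Then cos ∠QVS = VQ·VS / (|VQ||VS|), giving 49.1°.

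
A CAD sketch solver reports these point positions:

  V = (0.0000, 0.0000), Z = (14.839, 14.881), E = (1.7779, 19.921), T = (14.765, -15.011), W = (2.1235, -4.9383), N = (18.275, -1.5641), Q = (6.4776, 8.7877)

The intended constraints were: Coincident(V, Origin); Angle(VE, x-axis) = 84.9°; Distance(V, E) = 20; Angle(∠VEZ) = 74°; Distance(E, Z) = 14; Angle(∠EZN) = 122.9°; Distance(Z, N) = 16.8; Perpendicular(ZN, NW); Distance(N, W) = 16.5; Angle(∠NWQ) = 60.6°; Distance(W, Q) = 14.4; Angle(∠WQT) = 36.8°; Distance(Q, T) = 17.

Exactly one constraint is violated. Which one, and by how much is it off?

Distance(Q, T) = 17 — off by 8.20.

V = (0.00, 0.00) ✓; VE at 84.90° ✓; |VE| = 20.00 ✓; ∠VEZ = 74.00° ✓; |EZ| = 14.00 ✓; ∠EZN = 122.9° ✓; |ZN| = 16.80 ✓; ∠(ZN, NW) = 90.00° ✓; |NW| = 16.50 ✓; ∠NWQ = 60.60° ✓; |WQ| = 14.40 ✓; ∠WQT = 36.80° ✓; |QT| = 25.20 ✗.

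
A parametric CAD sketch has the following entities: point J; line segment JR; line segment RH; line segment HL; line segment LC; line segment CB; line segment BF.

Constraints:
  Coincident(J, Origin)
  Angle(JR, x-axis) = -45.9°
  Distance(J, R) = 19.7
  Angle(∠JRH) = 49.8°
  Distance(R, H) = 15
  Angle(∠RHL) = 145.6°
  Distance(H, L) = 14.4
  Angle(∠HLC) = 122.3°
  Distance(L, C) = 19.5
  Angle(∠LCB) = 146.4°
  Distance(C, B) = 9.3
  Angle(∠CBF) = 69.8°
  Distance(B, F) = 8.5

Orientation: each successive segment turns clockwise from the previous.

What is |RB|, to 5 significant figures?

40.834

J is at the origin; JR runs at -45.9° with length 19.7, so R = (13.709, -14.147). ∠JRH = 49.8° gives RH at -176.10° from the x-axis; with |RH| = 15.0, H = (-1.2558, -15.167). ∠RHL = 145.6° gives HL at 149.50° from the x-axis; with |HL| = 14.4, L = (-13.663, -7.8588). ∠HLC = 122.3° gives LC at 91.800° from the x-axis; with |LC| = 19.5, C = (-14.276, 11.632). ∠LCB = 146.4° gives CB at 58.200° from the x-axis; with |CB| = 9.3, B = (-9.3751, 19.536). Then |RB| = |B − R| = 40.834.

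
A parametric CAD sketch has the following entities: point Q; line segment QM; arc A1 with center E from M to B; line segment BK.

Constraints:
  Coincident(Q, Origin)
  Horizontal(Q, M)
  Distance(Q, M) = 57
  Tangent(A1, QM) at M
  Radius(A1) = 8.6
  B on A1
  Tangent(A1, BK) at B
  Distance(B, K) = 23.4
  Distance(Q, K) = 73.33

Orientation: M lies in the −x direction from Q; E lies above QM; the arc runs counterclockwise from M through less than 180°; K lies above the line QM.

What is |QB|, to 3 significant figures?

52.5

Checks: |EB| = 8.600 ✓; ∠(EB, BK) = 90.00° ✓; |BK| = 23.40 ✓; |QK| = 73.33 ✓.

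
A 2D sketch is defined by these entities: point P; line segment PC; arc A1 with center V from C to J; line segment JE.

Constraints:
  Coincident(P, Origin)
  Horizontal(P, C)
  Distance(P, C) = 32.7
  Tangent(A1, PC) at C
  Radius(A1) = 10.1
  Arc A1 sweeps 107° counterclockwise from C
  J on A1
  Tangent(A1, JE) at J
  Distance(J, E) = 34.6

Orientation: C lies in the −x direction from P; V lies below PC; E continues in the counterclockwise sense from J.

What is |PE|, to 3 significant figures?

56.3

P is at the origin; P and C share the same y with |PC| = 32.7 and C on the −x side, so C = (-32.7, 0.00). The tangent condition forces VC to be normal to PC, so V = C + (0, -10.1) = (-32.7, -10.1). On A1, C sits at bearing 90° from V; a 107° counterclockwise sweep puts J at bearing 197°, so J = V + 10.1·(cos 197°, sin 197°) = (-42.4, -13.1). Tangency of A1 to JE means the radius VJ is perpendicular to JE, so JE runs along (−sin 197°, cos 197°); with |JE| = 34.6, E = (-32.2, -46.1). Then |PE| = |E − P| = 56.3.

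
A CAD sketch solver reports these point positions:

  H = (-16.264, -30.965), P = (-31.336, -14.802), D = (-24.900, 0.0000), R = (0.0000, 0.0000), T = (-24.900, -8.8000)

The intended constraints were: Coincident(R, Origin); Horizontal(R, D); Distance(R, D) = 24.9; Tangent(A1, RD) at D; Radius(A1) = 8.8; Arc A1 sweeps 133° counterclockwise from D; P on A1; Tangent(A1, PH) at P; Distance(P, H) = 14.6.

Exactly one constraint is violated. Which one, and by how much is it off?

Distance(P, H) = 14.6 — off by 7.50.

R = (0.00, 0.00) ✓; R.y = 0.00, D.y = 0.00 ✓; |RD| = 24.90 ✓; ∠(TD, DR) = 90.00° ✓; |TD| = 8.800 ✓; bearing(T→P) − bearing(T→D) = 133.0° ✓; |TP| = 8.800 ✓; ∠(TP, PH) = 90.00° ✓; |PH| = 22.10 ✗.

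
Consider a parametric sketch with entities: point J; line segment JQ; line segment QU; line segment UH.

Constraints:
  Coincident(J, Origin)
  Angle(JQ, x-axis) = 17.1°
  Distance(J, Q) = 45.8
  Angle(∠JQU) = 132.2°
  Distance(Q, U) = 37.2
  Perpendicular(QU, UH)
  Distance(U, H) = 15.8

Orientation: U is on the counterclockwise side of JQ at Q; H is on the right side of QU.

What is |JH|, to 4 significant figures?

84.22

J is at the origin; JQ runs at 17.1° with length 45.8, so Q = 45.8·(cos 17.1°, sin 17.1°) = (43.78, 13.47). ∠JQU = 132.2°, so QU runs at 17.1° + (180° − 132.2°) = 64.90° from the x-axis; with |QU| = 37.2, U = Q + 37.2·(cos 64.90°, sin 64.90°) = (59.56, 47.15). The perpendicularity gives UH at right angles to QU; with |UH| = 15.8 on the right of QU, H = U + 15.8·(0.9056, -0.4242) = (73.86, 40.45). Then |JH| = |H − J| = 84.22.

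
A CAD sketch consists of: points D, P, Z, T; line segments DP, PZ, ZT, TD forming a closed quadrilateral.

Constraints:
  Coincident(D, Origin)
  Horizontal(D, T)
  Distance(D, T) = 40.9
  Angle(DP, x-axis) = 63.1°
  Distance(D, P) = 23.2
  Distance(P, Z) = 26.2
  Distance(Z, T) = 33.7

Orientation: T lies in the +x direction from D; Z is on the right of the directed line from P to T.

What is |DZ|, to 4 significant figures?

9.319

D is at the origin; DT is horizontal with |DT| = 40.9 and T in +x, so T = (40.9, 0). DP runs at 63.1° with |DP| = 23.2, so P = (10.50, 20.69). Z is determined by |PZ| = 26.2 and |ZT| = 33.7 together: it lies at the intersection of circle(P, 26.2) and circle(T, 33.7). With |PT| = 36.78, the foot of the radical line on PT is 12.28 from P and the perpendicular offset is √(26.2² − 12.28²) = 23.14. Taking the right-of-PT solution: Z = (7.628, -5.353).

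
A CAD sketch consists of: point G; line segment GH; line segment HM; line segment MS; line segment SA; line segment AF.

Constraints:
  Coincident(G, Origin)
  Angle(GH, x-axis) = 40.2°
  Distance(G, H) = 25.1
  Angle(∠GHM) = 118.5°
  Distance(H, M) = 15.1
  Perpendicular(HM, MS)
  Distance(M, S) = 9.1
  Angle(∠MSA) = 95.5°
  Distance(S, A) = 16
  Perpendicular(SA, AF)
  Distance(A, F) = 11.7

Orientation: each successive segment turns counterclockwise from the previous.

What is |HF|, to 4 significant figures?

2.195

G is at the origin; GH runs at 40.2° with length 25.1, so H = (19.17, 16.20). ∠GHM = 118.5° gives HM at 101.7° from the x-axis; with |HM| = 15.1, M = (16.11, 30.99). HM is perpendicular to MS, so MS runs at -168.3°; with |MS| = 9.1, S = (7.198, 29.14). ∠MSA = 95.5° gives SA at -83.80° from the x-axis; with |SA| = 16.0, A = (8.926, 13.24). The perpendicularity gives AF at right angles to SA, so AF runs at 6.200°; with |AF| = 11.7, F = (20.56, 14.50). Then |HF| = |F − H| = 2.195.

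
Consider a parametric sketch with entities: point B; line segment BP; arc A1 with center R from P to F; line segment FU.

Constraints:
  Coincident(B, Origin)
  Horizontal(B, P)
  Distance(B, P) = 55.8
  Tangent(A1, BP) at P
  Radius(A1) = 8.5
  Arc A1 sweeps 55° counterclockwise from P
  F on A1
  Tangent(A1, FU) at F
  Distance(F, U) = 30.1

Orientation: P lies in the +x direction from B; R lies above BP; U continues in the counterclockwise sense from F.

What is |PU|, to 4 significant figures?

37.24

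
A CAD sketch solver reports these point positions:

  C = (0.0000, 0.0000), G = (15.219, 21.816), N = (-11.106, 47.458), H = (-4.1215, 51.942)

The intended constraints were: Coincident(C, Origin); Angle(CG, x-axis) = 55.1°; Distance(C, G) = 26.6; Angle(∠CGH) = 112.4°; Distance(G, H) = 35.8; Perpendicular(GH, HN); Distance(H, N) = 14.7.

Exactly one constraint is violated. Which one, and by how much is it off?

Distance(H, N) = 14.7 — off by 6.40.

C = (0.00, 0.00) ✓; CG at 55.10° ✓; |CG| = 26.60 ✓; ∠CGH = 112.4° ✓; |GH| = 35.80 ✓; ∠(GH, HN) = 90.00° ✓; |HN| = 8.300 ✗.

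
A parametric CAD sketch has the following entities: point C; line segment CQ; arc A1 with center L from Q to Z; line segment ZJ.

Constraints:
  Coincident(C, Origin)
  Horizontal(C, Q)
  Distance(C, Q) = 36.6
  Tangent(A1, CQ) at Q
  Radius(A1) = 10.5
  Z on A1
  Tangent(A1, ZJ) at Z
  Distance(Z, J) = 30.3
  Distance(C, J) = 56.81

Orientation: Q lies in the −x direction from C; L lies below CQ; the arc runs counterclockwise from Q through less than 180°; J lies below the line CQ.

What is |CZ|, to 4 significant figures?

48.57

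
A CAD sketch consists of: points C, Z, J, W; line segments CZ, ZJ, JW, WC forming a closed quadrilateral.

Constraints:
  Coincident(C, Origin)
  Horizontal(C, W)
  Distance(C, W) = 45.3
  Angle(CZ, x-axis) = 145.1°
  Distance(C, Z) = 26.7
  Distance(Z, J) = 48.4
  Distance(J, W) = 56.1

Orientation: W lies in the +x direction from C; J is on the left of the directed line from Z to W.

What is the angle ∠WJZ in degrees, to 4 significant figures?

82.16°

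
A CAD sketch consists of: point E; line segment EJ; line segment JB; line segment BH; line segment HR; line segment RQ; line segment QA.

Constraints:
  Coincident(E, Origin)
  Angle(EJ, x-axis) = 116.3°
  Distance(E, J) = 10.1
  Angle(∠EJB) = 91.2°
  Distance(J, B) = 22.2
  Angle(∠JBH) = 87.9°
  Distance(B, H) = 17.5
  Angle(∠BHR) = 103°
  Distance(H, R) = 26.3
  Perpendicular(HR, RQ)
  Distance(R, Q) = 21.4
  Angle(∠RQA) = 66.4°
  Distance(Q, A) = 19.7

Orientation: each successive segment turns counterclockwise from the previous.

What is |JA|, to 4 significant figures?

12.34

The perpendicularity gives RQ at right angles to HR, so RQ runs at 104.2°; with |RQ| = 21.4, Q = (3.667, 11.27). ∠RQA = 66.4° gives QA at -142.2° from the x-axis; with |QA| = 19.7, A = (-11.90, -0.8041). Then |JA| = |A − J| = 12.34.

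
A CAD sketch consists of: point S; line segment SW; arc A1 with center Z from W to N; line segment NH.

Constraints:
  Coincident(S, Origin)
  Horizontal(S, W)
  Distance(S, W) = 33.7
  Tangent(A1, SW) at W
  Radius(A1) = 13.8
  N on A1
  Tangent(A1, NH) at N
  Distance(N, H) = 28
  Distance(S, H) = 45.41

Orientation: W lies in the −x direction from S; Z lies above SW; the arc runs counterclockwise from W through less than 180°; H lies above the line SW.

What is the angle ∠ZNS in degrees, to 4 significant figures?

148.3°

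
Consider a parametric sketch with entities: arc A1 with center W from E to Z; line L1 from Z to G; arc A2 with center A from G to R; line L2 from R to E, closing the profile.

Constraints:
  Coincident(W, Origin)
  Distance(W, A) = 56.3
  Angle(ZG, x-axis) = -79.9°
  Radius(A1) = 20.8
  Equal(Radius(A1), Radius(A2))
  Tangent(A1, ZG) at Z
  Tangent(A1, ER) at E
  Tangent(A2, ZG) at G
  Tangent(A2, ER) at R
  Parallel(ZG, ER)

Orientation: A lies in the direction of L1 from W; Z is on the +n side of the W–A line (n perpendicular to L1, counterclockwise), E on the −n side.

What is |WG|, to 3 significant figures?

60.0

The slot axis is L1's direction at -79.9°, so u = (cos -79.9°, sin -79.9°) = (0.175, -0.985) and n = (−sin -79.9°, cos -79.9°) = (0.985, 0.175). W is at the origin and A lies 56.3 along u from W, so A = 56.3·u = (9.87, -55.4). Tangency of A1 to both parallel lines with radius 20.8 puts Z and E at W ± 20.8·n: Z = (20.5, 3.65), E = (-20.5, -3.65). Equal radii place G and R the same way about A: G = A + 20.8·n = (30.4, -51.8), R = A − 20.8·n = (-10.6, -59.1). Then |WG| = |G − W| = 60.0.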